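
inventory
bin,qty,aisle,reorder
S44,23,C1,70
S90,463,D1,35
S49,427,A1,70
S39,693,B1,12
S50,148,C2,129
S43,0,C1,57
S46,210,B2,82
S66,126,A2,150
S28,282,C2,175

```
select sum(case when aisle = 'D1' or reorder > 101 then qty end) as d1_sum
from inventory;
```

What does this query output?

1019

bin=S44: ✗
bin=S90: ✓ → 463
bin=S49: ✗
bin=S39: ✗
bin=S50: ✓ → 148
bin=S43: ✗
bin=S46: ✗
bin=S66: ✓ → 126
bin=S28: ✓ → 282
d1_sum = 463 + 148 + 126 + 282 = 1019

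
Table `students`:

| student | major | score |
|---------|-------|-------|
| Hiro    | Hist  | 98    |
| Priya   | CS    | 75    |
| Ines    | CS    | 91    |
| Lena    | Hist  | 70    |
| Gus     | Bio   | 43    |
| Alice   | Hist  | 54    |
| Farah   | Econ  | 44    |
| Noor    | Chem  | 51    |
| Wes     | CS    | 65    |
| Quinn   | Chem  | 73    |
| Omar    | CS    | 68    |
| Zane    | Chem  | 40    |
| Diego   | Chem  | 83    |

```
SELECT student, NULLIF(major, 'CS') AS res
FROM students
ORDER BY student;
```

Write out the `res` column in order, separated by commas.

student=Alice: major=Hist vs CS: differ → Hist
student=Diego: major=Chem vs CS: differ → Chem
student=Farah: major=Econ vs CS: differ → Econ
student=Gus: major=Bio vs CS: differ → Bio
student=Hiro: major=Hist vs CS: differ → Hist
student=Ines: major=CS vs CS: equal → NULL
student=Lena: major=Hist vs CS: differ → Hist
student=Noor: major=Chem vs CS: differ → Chem
student=Omar: major=CS vs CS: equal → NULL
student=Priya: major=CS vs CS: equal → NULL
student=Quinn: major=Chem vs CS: differ → Chem
student=Wes: major=CS vs CS: equal → NULL
student=Zane: major=Chem vs CS: differ → Chem

Hist, Chem, Econ, Bio, Hist, NULL, Hist, Chem, NULL, NULL, Chem, NULL, Chem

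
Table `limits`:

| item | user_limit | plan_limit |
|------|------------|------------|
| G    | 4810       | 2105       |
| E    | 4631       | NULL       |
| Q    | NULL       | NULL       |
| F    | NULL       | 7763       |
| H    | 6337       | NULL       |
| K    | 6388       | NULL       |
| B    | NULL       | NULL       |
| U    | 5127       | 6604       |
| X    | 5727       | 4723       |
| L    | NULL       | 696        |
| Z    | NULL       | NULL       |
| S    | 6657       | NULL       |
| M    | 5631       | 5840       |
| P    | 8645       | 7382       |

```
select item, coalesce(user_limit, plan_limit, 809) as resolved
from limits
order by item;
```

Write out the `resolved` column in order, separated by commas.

809, 4631, 7763, 4810, 6337, 6388, 696, 5631, 8645, 809, 6657, 5127, 5727, 809

item=B: user_limit=NULL, plan_limit=NULL, → literal 809 → 809
item=E: user_limit=4631 → 4631
item=F: user_limit=NULL, plan_limit=7763 → 7763
item=G: user_limit=4810 → 4810
item=H: user_limit=6337 → 6337
item=K: user_limit=6388 → 6388
item=L: user_limit=NULL, plan_limit=696 → 696
item=M: user_limit=5631 → 5631
item=P: user_limit=8645 → 8645
item=Q: user_limit=NULL, plan_limit=NULL, → literal 809 → 809
item=S: user_limit=6657 → 6657
item=U: user_limit=5127 → 5127
item=X: user_limit=5727 → 5727
item=Z: user_limit=NULL, plan_limit=NULL, → literal 809 → 809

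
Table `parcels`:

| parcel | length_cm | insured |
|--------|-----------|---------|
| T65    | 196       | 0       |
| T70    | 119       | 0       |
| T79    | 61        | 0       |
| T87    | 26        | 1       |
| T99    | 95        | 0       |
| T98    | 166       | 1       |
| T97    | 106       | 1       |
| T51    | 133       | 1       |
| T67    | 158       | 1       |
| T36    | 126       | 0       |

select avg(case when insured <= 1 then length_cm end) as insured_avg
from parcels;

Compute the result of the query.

parcel=T65: ✓ → 196
parcel=T70: ✓ → 119
parcel=T79: ✓ → 61
parcel=T87: ✓ → 26
parcel=T99: ✓ → 95
parcel=T98: ✓ → 166
parcel=T97: ✓ → 106
parcel=T51: ✓ → 133
parcel=T67: ✓ → 158
parcel=T36: ✓ → 126
insured_avg = (196 + 119 + 61 + 26 + 95 + 166 + 106 + 133 + 158 + 126) / 10 = 118.6

118.6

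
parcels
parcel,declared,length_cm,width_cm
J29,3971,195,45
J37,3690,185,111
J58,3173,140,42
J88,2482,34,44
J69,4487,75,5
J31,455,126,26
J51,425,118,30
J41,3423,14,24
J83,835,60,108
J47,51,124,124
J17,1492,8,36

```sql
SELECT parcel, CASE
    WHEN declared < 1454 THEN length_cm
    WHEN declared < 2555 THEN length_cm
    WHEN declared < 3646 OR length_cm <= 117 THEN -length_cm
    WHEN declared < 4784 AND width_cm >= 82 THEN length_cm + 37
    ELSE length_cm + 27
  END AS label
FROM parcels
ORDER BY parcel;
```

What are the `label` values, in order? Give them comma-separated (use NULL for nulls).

8, 222, 126, 222, -14, 124, 118, -140, -75, 60, 34

parcel=J17: declared < 2555 → 8
parcel=J29: ELSE → 222
parcel=J31: declared < 1454 → 126
parcel=J37: declared < 4784 AND width_cm >= 82 → 222
parcel=J41: declared < 3646 OR length_cm <= 117 → -14
parcel=J47: declared < 1454 → 124
parcel=J51: declared < 1454 → 118
parcel=J58: declared < 3646 OR length_cm <= 117 → -140
parcel=J69: declared < 3646 OR length_cm <= 117 → -75
parcel=J83: declared < 1454 → 60
parcel=J88: declared < 2555 → 34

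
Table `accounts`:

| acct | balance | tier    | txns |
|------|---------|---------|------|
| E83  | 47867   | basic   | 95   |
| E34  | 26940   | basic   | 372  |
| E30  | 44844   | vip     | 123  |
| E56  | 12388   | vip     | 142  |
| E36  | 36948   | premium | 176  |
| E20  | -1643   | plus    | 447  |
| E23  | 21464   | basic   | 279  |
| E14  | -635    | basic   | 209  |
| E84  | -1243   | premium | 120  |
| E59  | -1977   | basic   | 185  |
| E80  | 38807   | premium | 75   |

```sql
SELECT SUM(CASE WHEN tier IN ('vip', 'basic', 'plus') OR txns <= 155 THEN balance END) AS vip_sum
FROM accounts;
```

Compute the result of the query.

186812

acct=E83: ✓ → 47867
acct=E34: ✓ → 26940
acct=E30: ✓ → 44844
acct=E56: ✓ → 12388
acct=E36: ✗
acct=E20: ✓ → -1643
acct=E23: ✓ → 21464
acct=E14: ✓ → -635
acct=E84: ✓ → -1243
acct=E59: ✓ → -1977
acct=E80: ✓ → 38807
vip_sum = 47867 + 26940 + 44844 + 12388 + -1643 + 21464 + -635 + -1243 + -1977 + 38807 = 186812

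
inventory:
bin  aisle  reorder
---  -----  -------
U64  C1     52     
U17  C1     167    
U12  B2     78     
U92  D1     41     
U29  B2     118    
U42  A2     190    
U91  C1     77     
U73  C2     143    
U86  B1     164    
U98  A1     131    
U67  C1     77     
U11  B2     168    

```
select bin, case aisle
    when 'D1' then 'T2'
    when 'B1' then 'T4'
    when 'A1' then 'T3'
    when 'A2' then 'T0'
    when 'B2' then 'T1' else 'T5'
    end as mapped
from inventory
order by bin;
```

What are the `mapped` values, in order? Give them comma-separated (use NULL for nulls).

T1, T1, T5, T1, T0, T5, T5, T5, T4, T5, T2, T3

bin=U11: aisle='B2' → T1
bin=U12: aisle='B2' → T1
bin=U17: ELSE → T5
bin=U29: aisle='B2' → T1
bin=U42: aisle='A2' → T0
bin=U64: ELSE → T5
bin=U67: ELSE → T5
bin=U73: ELSE → T5
bin=U86: aisle='B1' → T4
bin=U91: ELSE → T5
bin=U92: aisle='D1' → T2
bin=U98: aisle='A1' → T3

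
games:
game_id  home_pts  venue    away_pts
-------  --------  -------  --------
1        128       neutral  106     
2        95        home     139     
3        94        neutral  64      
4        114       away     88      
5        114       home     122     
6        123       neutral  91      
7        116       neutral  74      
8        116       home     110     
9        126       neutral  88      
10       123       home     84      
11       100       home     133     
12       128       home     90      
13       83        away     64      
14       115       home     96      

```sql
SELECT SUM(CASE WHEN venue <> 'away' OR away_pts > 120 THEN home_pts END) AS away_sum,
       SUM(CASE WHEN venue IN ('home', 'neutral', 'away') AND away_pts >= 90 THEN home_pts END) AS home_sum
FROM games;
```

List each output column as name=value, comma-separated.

[away_sum: venue <> 'away' OR away_pts > 120]
game_id=1: ✓ → 128
game_id=2: ✓ → 95
game_id=3: ✓ → 94
game_id=4: ✗
game_id=5: ✓ → 114
game_id=6: ✓ → 123
game_id=7: ✓ → 116
game_id=8: ✓ → 116
game_id=9: ✓ → 126
game_id=10: ✓ → 123
game_id=11: ✓ → 100
game_id=12: ✓ → 128
game_id=13: ✗
game_id=14: ✓ → 115
away_sum = 128 + 95 + 94 + 114 + 123 + 116 + 116 + 126 + 123 + 100 + 128 + 115 = 1378
—
[home_sum: venue IN ('home', 'neutral', 'away') AND away_pts >= 90]
game_id=1: ✓ → 128
game_id=2: ✓ → 95
game_id=3: ✗
game_id=4: ✗
game_id=5: ✓ → 114
game_id=6: ✓ → 123
game_id=7: ✗
game_id=8: ✓ → 116
game_id=9: ✗
game_id=10: ✗
game_id=11: ✓ → 100
game_id=12: ✓ → 128
game_id=13: ✗
game_id=14: ✓ → 115
home_sum = 128 + 95 + 114 + 123 + 116 + 100 + 128 + 115 = 919

away_sum=1378, home_sum=919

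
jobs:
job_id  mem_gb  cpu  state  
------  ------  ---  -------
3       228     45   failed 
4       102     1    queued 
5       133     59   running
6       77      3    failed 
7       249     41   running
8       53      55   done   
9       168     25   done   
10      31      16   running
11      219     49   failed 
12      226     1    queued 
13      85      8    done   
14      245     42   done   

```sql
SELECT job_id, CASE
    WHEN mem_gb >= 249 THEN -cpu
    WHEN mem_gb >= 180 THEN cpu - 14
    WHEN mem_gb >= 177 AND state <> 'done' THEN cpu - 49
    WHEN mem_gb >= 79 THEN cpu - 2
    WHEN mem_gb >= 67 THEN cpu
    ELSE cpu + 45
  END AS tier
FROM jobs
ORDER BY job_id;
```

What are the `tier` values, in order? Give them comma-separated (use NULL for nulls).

31, -1, 57, 3, -41, 100, 23, 61, 35, -13, 6, 28

job_id=3: mem_gb >= 180 → 31
job_id=4: mem_gb >= 79 → -1
job_id=5: mem_gb >= 79 → 57
job_id=6: mem_gb >= 67 → 3
job_id=7: mem_gb >= 249 → -41
job_id=8: ELSE → 100
job_id=9: mem_gb >= 79 → 23
job_id=10: ELSE → 61
job_id=11: mem_gb >= 180 → 35
job_id=12: mem_gb >= 180 → -13
job_id=13: mem_gb >= 79 → 6
job_id=14: mem_gb >= 180 → 28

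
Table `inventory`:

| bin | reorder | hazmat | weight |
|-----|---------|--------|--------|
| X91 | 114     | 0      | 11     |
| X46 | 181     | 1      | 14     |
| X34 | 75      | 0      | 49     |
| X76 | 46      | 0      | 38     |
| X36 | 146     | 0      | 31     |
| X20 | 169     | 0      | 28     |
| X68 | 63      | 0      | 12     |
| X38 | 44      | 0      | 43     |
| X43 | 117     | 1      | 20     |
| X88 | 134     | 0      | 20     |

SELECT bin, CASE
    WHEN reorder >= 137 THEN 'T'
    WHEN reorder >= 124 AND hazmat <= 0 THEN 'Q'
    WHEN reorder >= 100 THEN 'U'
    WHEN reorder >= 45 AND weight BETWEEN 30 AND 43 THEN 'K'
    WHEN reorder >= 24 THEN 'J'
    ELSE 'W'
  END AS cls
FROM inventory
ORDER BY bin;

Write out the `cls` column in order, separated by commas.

T, J, T, J, U, T, J, K, Q, U

bin=X20: reorder >= 137 → T
bin=X34: reorder >= 24 → J
bin=X36: reorder >= 137 → T
bin=X38: reorder >= 24 → J
bin=X43: reorder >= 100 → U
bin=X46: reorder >= 137 → T
bin=X68: reorder >= 24 → J
bin=X76: reorder >= 45 AND weight BETWEEN 30 AND 43 → K
bin=X88: reorder >= 124 AND hazmat <= 0 → Q
bin=X91: reorder >= 100 → U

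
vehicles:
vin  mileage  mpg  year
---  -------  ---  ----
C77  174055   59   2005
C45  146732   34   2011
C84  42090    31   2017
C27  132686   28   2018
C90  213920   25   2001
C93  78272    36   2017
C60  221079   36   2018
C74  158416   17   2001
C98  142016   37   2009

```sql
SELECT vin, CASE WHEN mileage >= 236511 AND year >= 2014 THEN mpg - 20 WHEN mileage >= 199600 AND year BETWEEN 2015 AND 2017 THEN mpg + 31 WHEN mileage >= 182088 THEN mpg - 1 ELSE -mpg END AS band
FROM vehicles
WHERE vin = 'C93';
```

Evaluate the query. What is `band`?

-36

vin = C93: mileage=78272, mpg=36, year=2017.
mileage >= 236511 AND year >= 2014 → false
mileage >= 199600 AND year BETWEEN 2015 AND 2017 → false
mileage >= 182088 → false
No prior WHEN matched → ELSE → -36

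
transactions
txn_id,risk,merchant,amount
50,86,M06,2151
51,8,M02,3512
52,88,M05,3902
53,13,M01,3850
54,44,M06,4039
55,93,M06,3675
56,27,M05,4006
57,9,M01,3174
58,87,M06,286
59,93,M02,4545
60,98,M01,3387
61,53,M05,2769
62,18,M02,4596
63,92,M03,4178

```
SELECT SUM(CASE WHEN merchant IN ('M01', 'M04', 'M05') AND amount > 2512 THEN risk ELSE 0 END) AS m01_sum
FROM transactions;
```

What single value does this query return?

288

txn_id=50: ✗
txn_id=51: ✗
txn_id=52: ✓ → 88
txn_id=53: ✓ → 13
txn_id=54: ✗
txn_id=55: ✗
txn_id=56: ✓ → 27
txn_id=57: ✓ → 9
txn_id=58: ✗
txn_id=59: ✗
txn_id=60: ✓ → 98
txn_id=61: ✓ → 53
txn_id=62: ✗
txn_id=63: ✗
m01_sum = 88 + 13 + 27 + 9 + 98 + 53 = 288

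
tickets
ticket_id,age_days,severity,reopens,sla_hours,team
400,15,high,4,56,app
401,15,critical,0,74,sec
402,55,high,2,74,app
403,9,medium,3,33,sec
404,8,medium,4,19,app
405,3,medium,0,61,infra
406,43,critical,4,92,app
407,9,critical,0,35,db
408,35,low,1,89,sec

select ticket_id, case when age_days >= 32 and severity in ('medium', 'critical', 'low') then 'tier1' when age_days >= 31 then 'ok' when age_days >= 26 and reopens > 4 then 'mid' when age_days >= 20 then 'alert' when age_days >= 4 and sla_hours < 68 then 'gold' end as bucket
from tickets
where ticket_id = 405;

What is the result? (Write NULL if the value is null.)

NULL

ticket_id = 405: age_days=3, severity=medium, reopens=0, sla_hours=61, team=infra.
age_days >= 32 and severity in ('medium', 'critical', 'low') → false
age_days >= 31 → false
age_days >= 26 and reopens > 4 → false
age_days >= 20 → false
age_days >= 4 and sla_hours < 68 → false
No WHEN matched and there is no ELSE, so the CASE yields NULL.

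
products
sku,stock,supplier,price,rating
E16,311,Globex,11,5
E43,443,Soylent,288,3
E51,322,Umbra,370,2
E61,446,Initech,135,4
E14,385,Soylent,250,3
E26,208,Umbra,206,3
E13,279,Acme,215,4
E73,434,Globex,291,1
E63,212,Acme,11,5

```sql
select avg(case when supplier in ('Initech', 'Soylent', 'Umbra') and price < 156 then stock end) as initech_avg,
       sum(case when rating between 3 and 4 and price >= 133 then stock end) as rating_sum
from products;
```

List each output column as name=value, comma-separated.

[initech_avg: supplier in ('Initech', 'Soylent', 'Umbra') and price < 156]
sku=E16: ✗
sku=E43: ✗
sku=E51: ✗
sku=E61: ✓ → 446
sku=E14: ✗
sku=E26: ✗
sku=E13: ✗
sku=E73: ✗
sku=E63: ✗
initech_avg = 446
—
[rating_sum: rating between 3 and 4 and price >= 133]
sku=E16: ✗
sku=E43: ✓ → 443
sku=E51: ✗
sku=E61: ✓ → 446
sku=E14: ✓ → 385
sku=E26: ✓ → 208
sku=E13: ✓ → 279
sku=E73: ✗
sku=E63: ✗
rating_sum = 443 + 446 + 385 + 208 + 279 = 1761

initech_avg=446, rating_sum=1761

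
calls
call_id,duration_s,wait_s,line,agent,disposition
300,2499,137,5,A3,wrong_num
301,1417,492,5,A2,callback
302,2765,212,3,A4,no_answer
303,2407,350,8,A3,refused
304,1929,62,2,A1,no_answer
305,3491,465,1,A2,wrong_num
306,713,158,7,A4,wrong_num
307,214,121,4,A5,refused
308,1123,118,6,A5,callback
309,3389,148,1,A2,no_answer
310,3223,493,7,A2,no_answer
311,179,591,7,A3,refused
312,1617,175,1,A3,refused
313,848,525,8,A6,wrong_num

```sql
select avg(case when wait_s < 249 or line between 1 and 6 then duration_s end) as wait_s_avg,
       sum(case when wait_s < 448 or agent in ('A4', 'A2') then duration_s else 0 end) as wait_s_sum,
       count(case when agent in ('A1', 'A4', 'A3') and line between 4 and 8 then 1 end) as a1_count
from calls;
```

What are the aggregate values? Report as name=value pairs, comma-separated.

wait_s_avg=1915.7, wait_s_sum=24787, a1_count=4

[wait_s_avg: wait_s < 249 or line between 1 and 6]
call_id=300: ✓ → 2499
call_id=301: ✓ → 1417
call_id=302: ✓ → 2765
call_id=303: ✗
call_id=304: ✓ → 1929
call_id=305: ✓ → 3491
call_id=306: ✓ → 713
call_id=307: ✓ → 214
call_id=308: ✓ → 1123
call_id=309: ✓ → 3389
call_id=310: ✗
call_id=311: ✗
call_id=312: ✓ → 1617
call_id=313: ✗
wait_s_avg = (2499 + 1417 + 2765 + 1929 + 3491 + 713 + 214 + 1123 + 3389 + 1617) / 10 = 1915.7
—
[wait_s_sum: wait_s < 448 or agent in ('A4', 'A2')]
call_id=300: ✓ → 2499
call_id=301: ✓ → 1417
call_id=302: ✓ → 2765
call_id=303: ✓ → 2407
call_id=304: ✓ → 1929
call_id=305: ✓ → 3491
call_id=306: ✓ → 713
call_id=307: ✓ → 214
call_id=308: ✓ → 1123
call_id=309: ✓ → 3389
call_id=310: ✓ → 3223
call_id=311: ✗
call_id=312: ✓ → 1617
call_id=313: ✗
wait_s_sum = 2499 + 1417 + 2765 + 2407 + 1929 + 3491 + 713 + 214 + 1123 + 3389 + 3223 + 1617 = 24787
—
[a1_count: agent in ('A1', 'A4', 'A3') and line between 4 and 8]
call_id=300: ✓ → 1
call_id=301: ✗
call_id=302: ✗
call_id=303: ✓ → 1
call_id=304: ✗
call_id=305: ✗
call_id=306: ✓ → 1
call_id=307: ✗
call_id=308: ✗
call_id=309: ✗
call_id=310: ✗
call_id=311: ✓ → 1
call_id=312: ✗
call_id=313: ✗
a1_count = COUNT(1, 1, 1, 1) = 4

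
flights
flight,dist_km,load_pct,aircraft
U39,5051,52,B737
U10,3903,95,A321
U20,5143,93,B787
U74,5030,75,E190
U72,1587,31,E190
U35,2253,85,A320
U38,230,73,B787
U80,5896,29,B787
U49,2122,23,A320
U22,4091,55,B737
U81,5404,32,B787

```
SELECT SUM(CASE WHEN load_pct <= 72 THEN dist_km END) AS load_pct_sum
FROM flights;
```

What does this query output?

flight=U39: ✓ → 5051
flight=U10: ✗
flight=U20: ✗
flight=U74: ✗
flight=U72: ✓ → 1587
flight=U35: ✗
flight=U38: ✗
flight=U80: ✓ → 5896
flight=U49: ✓ → 2122
flight=U22: ✓ → 4091
flight=U81: ✓ → 5404
load_pct_sum = 5051 + 1587 + 5896 + 2122 + 4091 + 5404 = 24151

24151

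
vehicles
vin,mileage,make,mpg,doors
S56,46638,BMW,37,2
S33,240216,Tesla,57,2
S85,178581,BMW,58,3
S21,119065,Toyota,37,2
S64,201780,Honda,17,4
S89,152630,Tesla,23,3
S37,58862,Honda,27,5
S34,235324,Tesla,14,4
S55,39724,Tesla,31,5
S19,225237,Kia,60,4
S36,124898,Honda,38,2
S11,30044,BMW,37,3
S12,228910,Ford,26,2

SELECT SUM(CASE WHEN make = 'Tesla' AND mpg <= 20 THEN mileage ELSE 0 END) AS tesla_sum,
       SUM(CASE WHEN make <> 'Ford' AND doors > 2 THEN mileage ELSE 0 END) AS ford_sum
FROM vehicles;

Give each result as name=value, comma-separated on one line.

tesla_sum=235324, ford_sum=1122182

[tesla_sum: make = 'Tesla' AND mpg <= 20]
vin=S56: ✗
vin=S33: ✗
vin=S85: ✗
vin=S21: ✗
vin=S64: ✗
vin=S89: ✗
vin=S37: ✗
vin=S34: ✓ → 235324
vin=S55: ✗
vin=S19: ✗
vin=S36: ✗
vin=S11: ✗
vin=S12: ✗
tesla_sum = 235324
—
[ford_sum: make <> 'Ford' AND doors > 2]
vin=S56: ✗
vin=S33: ✗
vin=S85: ✓ → 178581
vin=S21: ✗
vin=S64: ✓ → 201780
vin=S89: ✓ → 152630
vin=S37: ✓ → 58862
vin=S34: ✓ → 235324
vin=S55: ✓ → 39724
vin=S19: ✓ → 225237
vin=S36: ✗
vin=S11: ✓ → 30044
vin=S12: ✗
ford_sum = 178581 + 201780 + 152630 + 58862 + 235324 + 39724 + 225237 + 30044 = 1122182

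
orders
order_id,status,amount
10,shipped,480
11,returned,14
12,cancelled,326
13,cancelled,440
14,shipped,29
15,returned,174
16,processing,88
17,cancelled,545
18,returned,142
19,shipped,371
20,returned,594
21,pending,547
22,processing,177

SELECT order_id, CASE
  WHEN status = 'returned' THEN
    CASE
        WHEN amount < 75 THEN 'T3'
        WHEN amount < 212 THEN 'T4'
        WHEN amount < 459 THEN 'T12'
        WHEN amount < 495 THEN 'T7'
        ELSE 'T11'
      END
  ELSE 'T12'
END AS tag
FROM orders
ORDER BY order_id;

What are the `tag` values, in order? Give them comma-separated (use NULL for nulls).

T12, T3, T12, T12, T12, T4, T12, T12, T4, T12, T11, T12, T12

order_id=10: status='shipped' → outer ELSE → T12
order_id=11: status='returned' → inner[amount < 75] → T3
order_id=12: status='cancelled' → outer ELSE → T12
order_id=13: status='cancelled' → outer ELSE → T12
order_id=14: status='shipped' → outer ELSE → T12
order_id=15: status='returned' → inner[amount < 212] → T4
order_id=16: status='processing' → outer ELSE → T12
order_id=17: status='cancelled' → outer ELSE → T12
order_id=18: status='returned' → inner[amount < 212] → T4
order_id=19: status='shipped' → outer ELSE → T12
order_id=20: status='returned' → inner[ELSE] → T11
order_id=21: status='pending' → outer ELSE → T12
order_id=22: status='processing' → outer ELSE → T12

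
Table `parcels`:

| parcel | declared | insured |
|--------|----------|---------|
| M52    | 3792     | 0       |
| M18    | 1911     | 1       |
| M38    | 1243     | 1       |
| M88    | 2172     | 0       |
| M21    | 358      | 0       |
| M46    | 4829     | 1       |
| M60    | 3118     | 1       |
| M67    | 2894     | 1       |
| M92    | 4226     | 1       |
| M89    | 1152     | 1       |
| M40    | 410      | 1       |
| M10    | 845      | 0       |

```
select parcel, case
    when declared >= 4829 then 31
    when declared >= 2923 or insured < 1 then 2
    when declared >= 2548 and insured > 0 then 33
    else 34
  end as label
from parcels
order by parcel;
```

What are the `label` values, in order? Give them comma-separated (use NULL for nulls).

parcel=M10: declared >= 2923 or insured < 1 → 2
parcel=M18: ELSE → 34
parcel=M21: declared >= 2923 or insured < 1 → 2
parcel=M38: ELSE → 34
parcel=M40: ELSE → 34
parcel=M46: declared >= 4829 → 31
parcel=M52: declared >= 2923 or insured < 1 → 2
parcel=M60: declared >= 2923 or insured < 1 → 2
parcel=M67: declared >= 2548 and insured > 0 → 33
parcel=M88: declared >= 2923 or insured < 1 → 2
parcel=M89: ELSE → 34
parcel=M92: declared >= 2923 or insured < 1 → 2

2, 34, 2, 34, 34, 31, 2, 2, 33, 2, 34, 2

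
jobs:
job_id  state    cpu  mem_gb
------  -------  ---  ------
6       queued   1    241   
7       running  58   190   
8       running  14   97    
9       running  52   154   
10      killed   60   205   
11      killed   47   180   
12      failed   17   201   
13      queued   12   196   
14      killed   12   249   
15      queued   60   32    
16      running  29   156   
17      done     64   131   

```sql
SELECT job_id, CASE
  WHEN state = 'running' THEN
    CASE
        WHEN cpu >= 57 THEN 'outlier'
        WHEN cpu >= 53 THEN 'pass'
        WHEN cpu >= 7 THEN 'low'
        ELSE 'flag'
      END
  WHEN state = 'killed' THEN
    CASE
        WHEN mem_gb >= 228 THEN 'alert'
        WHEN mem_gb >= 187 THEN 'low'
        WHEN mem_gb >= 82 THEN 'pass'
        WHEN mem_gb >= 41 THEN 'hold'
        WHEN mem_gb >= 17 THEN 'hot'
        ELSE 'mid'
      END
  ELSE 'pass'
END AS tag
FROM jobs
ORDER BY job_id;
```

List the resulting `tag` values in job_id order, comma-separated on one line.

job_id=6: state='queued' → outer ELSE → pass
job_id=7: state='running' → inner[cpu >= 57] → outlier
job_id=8: state='running' → inner[cpu >= 7] → low
job_id=9: state='running' → inner[cpu >= 7] → low
job_id=10: state='killed' → inner[mem_gb >= 187] → low
job_id=11: state='killed' → inner[mem_gb >= 82] → pass
job_id=12: state='failed' → outer ELSE → pass
job_id=13: state='queued' → outer ELSE → pass
job_id=14: state='killed' → inner[mem_gb >= 228] → alert
job_id=15: state='queued' → outer ELSE → pass
job_id=16: state='running' → inner[cpu >= 7] → low
job_id=17: state='done' → outer ELSE → pass

pass, outlier, low, low, low, pass, pass, pass, alert, pass, low, pass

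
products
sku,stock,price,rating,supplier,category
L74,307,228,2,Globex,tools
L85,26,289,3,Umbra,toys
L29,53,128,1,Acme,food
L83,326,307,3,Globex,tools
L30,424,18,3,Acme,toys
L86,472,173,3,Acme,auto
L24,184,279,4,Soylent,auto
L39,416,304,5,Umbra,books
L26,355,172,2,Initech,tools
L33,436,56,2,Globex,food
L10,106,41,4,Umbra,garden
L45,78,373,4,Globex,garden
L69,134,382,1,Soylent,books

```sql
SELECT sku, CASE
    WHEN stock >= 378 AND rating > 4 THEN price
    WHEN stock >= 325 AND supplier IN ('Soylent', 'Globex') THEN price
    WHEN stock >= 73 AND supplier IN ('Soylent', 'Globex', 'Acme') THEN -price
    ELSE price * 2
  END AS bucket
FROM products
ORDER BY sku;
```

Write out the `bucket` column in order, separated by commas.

sku=L10: ELSE → 82
sku=L24: stock >= 73 AND supplier IN ('Soylent', 'Globex', 'Acme') → -279
sku=L26: ELSE → 344
sku=L29: ELSE → 256
sku=L30: stock >= 73 AND supplier IN ('Soylent', 'Globex', 'Acme') → -18
sku=L33: stock >= 325 AND supplier IN ('Soylent', 'Globex') → 56
sku=L39: stock >= 378 AND rating > 4 → 304
sku=L45: stock >= 73 AND supplier IN ('Soylent', 'Globex', 'Acme') → -373
sku=L69: stock >= 73 AND supplier IN ('Soylent', 'Globex', 'Acme') → -382
sku=L74: stock >= 73 AND supplier IN ('Soylent', 'Globex', 'Acme') → -228
sku=L83: stock >= 325 AND supplier IN ('Soylent', 'Globex') → 307
sku=L85: ELSE → 578
sku=L86: stock >= 73 AND supplier IN ('Soylent', 'Globex', 'Acme') → -173

82, -279, 344, 256, -18, 56, 304, -373, -382, -228, 307, 578, -173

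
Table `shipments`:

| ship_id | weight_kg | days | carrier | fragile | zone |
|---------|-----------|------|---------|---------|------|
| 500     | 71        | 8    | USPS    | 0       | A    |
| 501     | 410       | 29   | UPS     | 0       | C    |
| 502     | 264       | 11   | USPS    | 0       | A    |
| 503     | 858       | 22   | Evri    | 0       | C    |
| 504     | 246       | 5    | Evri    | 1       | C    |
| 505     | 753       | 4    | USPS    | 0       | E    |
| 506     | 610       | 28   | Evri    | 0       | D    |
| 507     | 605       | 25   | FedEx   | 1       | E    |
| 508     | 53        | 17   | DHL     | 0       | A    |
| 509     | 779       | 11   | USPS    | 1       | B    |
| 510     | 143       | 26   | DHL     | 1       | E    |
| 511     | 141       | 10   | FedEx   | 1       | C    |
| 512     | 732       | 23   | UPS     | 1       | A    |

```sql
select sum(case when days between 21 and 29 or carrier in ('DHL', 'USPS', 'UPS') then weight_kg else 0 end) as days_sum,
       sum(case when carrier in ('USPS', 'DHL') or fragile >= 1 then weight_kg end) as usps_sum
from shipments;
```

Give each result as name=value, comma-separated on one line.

days_sum=5278, usps_sum=3787

[days_sum: days between 21 and 29 or carrier in ('DHL', 'USPS', 'UPS')]
ship_id=500: ✓ → 71
ship_id=501: ✓ → 410
ship_id=502: ✓ → 264
ship_id=503: ✓ → 858
ship_id=504: ✗
ship_id=505: ✓ → 753
ship_id=506: ✓ → 610
ship_id=507: ✓ → 605
ship_id=508: ✓ → 53
ship_id=509: ✓ → 779
ship_id=510: ✓ → 143
ship_id=511: ✗
ship_id=512: ✓ → 732
days_sum = 71 + 410 + 264 + 858 + 753 + 610 + 605 + 53 + 779 + 143 + 732 = 5278
—
[usps_sum: carrier in ('USPS', 'DHL') or fragile >= 1]
ship_id=500: ✓ → 71
ship_id=501: ✗
ship_id=502: ✓ → 264
ship_id=503: ✗
ship_id=504: ✓ → 246
ship_id=505: ✓ → 753
ship_id=506: ✗
ship_id=507: ✓ → 605
ship_id=508: ✓ → 53
ship_id=509: ✓ → 779
ship_id=510: ✓ → 143
ship_id=511: ✓ → 141
ship_id=512: ✓ → 732
usps_sum = 71 + 264 + 246 + 753 + 605 + 53 + 779 + 143 + 141 + 732 = 3787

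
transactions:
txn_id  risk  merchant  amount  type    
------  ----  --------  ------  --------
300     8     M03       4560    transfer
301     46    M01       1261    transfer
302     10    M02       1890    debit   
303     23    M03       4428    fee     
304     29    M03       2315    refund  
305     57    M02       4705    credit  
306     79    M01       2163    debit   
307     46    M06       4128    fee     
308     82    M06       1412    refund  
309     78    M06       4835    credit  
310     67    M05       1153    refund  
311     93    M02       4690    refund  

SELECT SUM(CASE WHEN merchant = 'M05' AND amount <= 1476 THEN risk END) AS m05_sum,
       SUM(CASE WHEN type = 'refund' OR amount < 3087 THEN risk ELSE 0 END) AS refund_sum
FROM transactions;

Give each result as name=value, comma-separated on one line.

m05_sum=67, refund_sum=406

[m05_sum: merchant = 'M05' AND amount <= 1476]
txn_id=300: ✗
txn_id=301: ✗
txn_id=302: ✗
txn_id=303: ✗
txn_id=304: ✗
txn_id=305: ✗
txn_id=306: ✗
txn_id=307: ✗
txn_id=308: ✗
txn_id=309: ✗
txn_id=310: ✓ → 67
txn_id=311: ✗
m05_sum = 67
—
[refund_sum: type = 'refund' OR amount < 3087]
txn_id=300: ✗
txn_id=301: ✓ → 46
txn_id=302: ✓ → 10
txn_id=303: ✗
txn_id=304: ✓ → 29
txn_id=305: ✗
txn_id=306: ✓ → 79
txn_id=307: ✗
txn_id=308: ✓ → 82
txn_id=309: ✗
txn_id=310: ✓ → 67
txn_id=311: ✓ → 93
refund_sum = 46 + 10 + 29 + 79 + 82 + 67 + 93 = 406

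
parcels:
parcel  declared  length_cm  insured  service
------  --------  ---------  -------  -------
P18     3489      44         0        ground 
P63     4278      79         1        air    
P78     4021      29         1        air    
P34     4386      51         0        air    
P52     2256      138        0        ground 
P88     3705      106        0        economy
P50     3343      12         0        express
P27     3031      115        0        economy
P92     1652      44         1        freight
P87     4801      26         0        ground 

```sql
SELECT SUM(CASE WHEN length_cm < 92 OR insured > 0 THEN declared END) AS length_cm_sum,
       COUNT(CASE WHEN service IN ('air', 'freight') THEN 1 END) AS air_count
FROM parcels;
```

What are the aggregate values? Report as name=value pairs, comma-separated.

[length_cm_sum: length_cm < 92 OR insured > 0]
parcel=P18: ✓ → 3489
parcel=P63: ✓ → 4278
parcel=P78: ✓ → 4021
parcel=P34: ✓ → 4386
parcel=P52: ✗
parcel=P88: ✗
parcel=P50: ✓ → 3343
parcel=P27: ✗
parcel=P92: ✓ → 1652
parcel=P87: ✓ → 4801
length_cm_sum = 3489 + 4278 + 4021 + 4386 + 3343 + 1652 + 4801 = 25970
—
[air_count: service IN ('air', 'freight')]
parcel=P18: ✗
parcel=P63: ✓ → 1
parcel=P78: ✓ → 1
parcel=P34: ✓ → 1
parcel=P52: ✗
parcel=P88: ✗
parcel=P50: ✗
parcel=P27: ✗
parcel=P92: ✓ → 1
parcel=P87: ✗
air_count = COUNT(1, 1, 1, 1) = 4

length_cm_sum=25970, air_count=4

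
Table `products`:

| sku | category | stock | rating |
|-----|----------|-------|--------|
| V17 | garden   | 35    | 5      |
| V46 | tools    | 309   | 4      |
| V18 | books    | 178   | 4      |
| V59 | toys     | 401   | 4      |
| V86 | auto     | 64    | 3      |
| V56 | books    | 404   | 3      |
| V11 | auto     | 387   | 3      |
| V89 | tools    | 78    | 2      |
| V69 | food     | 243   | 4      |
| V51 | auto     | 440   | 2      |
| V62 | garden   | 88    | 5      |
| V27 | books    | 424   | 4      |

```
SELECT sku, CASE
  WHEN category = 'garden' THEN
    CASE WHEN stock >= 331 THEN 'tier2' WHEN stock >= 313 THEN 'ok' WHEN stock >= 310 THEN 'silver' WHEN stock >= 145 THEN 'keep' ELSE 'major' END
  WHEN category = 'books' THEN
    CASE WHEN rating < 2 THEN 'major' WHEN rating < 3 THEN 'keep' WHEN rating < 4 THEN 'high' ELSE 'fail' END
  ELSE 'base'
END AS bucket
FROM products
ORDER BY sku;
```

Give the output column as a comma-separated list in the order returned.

sku=V11: category='auto' → outer ELSE → base
sku=V17: category='garden' → inner[ELSE] → major
sku=V18: category='books' → inner[ELSE] → fail
sku=V27: category='books' → inner[ELSE] → fail
sku=V46: category='tools' → outer ELSE → base
sku=V51: category='auto' → outer ELSE → base
sku=V56: category='books' → inner[rating < 4] → high
sku=V59: category='toys' → outer ELSE → base
sku=V62: category='garden' → inner[ELSE] → major
sku=V69: category='food' → outer ELSE → base
sku=V86: category='auto' → outer ELSE → base
sku=V89: category='tools' → outer ELSE → base

base, major, fail, fail, base, base, high, base, major, base, base, base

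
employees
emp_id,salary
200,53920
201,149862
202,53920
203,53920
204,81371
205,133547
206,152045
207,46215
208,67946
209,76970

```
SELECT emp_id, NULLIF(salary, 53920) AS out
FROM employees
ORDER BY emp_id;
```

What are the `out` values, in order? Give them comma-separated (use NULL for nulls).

NULL, 149862, NULL, NULL, 81371, 133547, 152045, 46215, 67946, 76970

emp_id=200: salary=53920 vs 53920: equal → NULL
emp_id=201: salary=149862 vs 53920: differ → 149862
emp_id=202: salary=53920 vs 53920: equal → NULL
emp_id=203: salary=53920 vs 53920: equal → NULL
emp_id=204: salary=81371 vs 53920: differ → 81371
emp_id=205: salary=133547 vs 53920: differ → 133547
emp_id=206: salary=152045 vs 53920: differ → 152045
emp_id=207: salary=46215 vs 53920: differ → 46215
emp_id=208: salary=67946 vs 53920: differ → 67946
emp_id=209: salary=76970 vs 53920: differ → 76970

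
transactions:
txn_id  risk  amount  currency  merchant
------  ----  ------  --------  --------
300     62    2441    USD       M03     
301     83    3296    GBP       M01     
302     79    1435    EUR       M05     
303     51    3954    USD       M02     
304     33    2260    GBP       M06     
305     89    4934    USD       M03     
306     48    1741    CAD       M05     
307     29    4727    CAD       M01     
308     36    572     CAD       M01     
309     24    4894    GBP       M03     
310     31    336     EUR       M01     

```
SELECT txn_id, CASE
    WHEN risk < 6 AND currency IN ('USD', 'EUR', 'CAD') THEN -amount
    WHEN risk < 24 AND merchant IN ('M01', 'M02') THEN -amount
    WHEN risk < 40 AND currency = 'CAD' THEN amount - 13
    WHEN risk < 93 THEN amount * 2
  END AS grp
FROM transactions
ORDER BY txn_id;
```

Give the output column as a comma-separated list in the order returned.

txn_id=300: risk < 93 → 4882
txn_id=301: risk < 93 → 6592
txn_id=302: risk < 93 → 2870
txn_id=303: risk < 93 → 7908
txn_id=304: risk < 93 → 4520
txn_id=305: risk < 93 → 9868
txn_id=306: risk < 93 → 3482
txn_id=307: risk < 40 AND currency = 'CAD' → 4714
txn_id=308: risk < 40 AND currency = 'CAD' → 559
txn_id=309: risk < 93 → 9788
txn_id=310: risk < 93 → 672

4882, 6592, 2870, 7908, 4520, 9868, 3482, 4714, 559, 9788, 672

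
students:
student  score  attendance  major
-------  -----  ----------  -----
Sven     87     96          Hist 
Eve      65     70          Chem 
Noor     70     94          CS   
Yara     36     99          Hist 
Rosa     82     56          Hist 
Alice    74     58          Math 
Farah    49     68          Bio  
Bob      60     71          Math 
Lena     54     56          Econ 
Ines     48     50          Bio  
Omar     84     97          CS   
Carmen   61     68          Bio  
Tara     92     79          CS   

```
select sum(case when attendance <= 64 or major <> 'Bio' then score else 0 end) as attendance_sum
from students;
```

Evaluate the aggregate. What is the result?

student=Sven: ✓ → 87
student=Eve: ✓ → 65
student=Noor: ✓ → 70
student=Yara: ✓ → 36
student=Rosa: ✓ → 82
student=Alice: ✓ → 74
student=Farah: ✗
student=Bob: ✓ → 60
student=Lena: ✓ → 54
student=Ines: ✓ → 48
student=Omar: ✓ → 84
student=Carmen: ✗
student=Tara: ✓ → 92
attendance_sum = 87 + 65 + 70 + 36 + 82 + 74 + 60 + 54 + 48 + 84 + 92 = 752

752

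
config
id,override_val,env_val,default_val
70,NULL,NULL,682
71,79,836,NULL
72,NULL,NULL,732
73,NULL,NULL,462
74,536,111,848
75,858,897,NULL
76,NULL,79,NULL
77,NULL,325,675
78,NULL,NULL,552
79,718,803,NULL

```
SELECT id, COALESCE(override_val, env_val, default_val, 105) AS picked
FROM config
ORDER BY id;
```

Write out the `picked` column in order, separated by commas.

682, 79, 732, 462, 536, 858, 79, 325, 552, 718

id=70: override_val=NULL, env_val=NULL, default_val=682 → 682
id=71: override_val=79 → 79
id=72: override_val=NULL, env_val=NULL, default_val=732 → 732
id=73: override_val=NULL, env_val=NULL, default_val=462 → 462
id=74: override_val=536 → 536
id=75: override_val=858 → 858
id=76: override_val=NULL, env_val=79 → 79
id=77: override_val=NULL, env_val=325 → 325
id=78: override_val=NULL, env_val=NULL, default_val=552 → 552
id=79: override_val=718 → 718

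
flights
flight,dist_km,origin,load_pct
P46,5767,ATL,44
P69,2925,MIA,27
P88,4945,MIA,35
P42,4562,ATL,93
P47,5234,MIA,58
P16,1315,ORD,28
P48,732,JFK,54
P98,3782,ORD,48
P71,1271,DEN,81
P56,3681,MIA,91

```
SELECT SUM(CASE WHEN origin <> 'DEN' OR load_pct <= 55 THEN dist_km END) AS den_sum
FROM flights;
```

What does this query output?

32943

flight=P46: ✓ → 5767
flight=P69: ✓ → 2925
flight=P88: ✓ → 4945
flight=P42: ✓ → 4562
flight=P47: ✓ → 5234
flight=P16: ✓ → 1315
flight=P48: ✓ → 732
flight=P98: ✓ → 3782
flight=P71: ✗
flight=P56: ✓ → 3681
den_sum = 5767 + 2925 + 4945 + 4562 + 5234 + 1315 + 732 + 3782 + 3681 = 32943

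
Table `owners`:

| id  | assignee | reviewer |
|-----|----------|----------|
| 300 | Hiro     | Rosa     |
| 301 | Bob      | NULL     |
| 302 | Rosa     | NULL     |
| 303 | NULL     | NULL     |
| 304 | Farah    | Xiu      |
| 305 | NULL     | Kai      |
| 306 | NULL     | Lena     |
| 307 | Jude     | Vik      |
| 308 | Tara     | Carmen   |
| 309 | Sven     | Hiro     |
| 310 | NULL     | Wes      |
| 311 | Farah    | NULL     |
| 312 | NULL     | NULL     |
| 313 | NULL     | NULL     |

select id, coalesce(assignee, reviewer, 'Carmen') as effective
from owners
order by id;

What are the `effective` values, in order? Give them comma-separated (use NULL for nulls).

id=300: assignee=Hiro → Hiro
id=301: assignee=Bob → Bob
id=302: assignee=Rosa → Rosa
id=303: assignee=NULL, reviewer=NULL, → literal Carmen → Carmen
id=304: assignee=Farah → Farah
id=305: assignee=NULL, reviewer=Kai → Kai
id=306: assignee=NULL, reviewer=Lena → Lena
id=307: assignee=Jude → Jude
id=308: assignee=Tara → Tara
id=309: assignee=Sven → Sven
id=310: assignee=NULL, reviewer=Wes → Wes
id=311: assignee=Farah → Farah
id=312: assignee=NULL, reviewer=NULL, → literal Carmen → Carmen
id=313: assignee=NULL, reviewer=NULL, → literal Carmen → Carmen

Hiro, Bob, Rosa, Carmen, Farah, Kai, Lena, Jude, Tara, Sven, Wes, Farah, Carmen, Carmen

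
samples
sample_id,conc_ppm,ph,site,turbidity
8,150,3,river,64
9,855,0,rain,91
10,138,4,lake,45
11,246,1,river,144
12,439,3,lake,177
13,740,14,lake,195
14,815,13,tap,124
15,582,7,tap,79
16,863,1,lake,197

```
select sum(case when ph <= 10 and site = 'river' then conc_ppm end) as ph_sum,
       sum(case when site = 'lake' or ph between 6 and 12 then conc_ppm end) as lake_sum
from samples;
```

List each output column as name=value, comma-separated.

ph_sum=396, lake_sum=2762

[ph_sum: ph <= 10 and site = 'river']
sample_id=8: ✓ → 150
sample_id=9: ✗
sample_id=10: ✗
sample_id=11: ✓ → 246
sample_id=12: ✗
sample_id=13: ✗
sample_id=14: ✗
sample_id=15: ✗
sample_id=16: ✗
ph_sum = 150 + 246 = 396
—
[lake_sum: site = 'lake' or ph between 6 and 12]
sample_id=8: ✗
sample_id=9: ✗
sample_id=10: ✓ → 138
sample_id=11: ✗
sample_id=12: ✓ → 439
sample_id=13: ✓ → 740
sample_id=14: ✗
sample_id=15: ✓ → 582
sample_id=16: ✓ → 863
lake_sum = 138 + 439 + 740 + 582 + 863 = 2762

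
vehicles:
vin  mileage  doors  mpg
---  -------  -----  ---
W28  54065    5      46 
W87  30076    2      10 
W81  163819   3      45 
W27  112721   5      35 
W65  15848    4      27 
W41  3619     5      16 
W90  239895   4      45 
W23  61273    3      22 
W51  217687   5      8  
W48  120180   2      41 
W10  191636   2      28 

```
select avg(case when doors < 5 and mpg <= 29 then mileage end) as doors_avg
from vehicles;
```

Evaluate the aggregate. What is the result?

vin=W28: ✗
vin=W87: ✓ → 30076
vin=W81: ✗
vin=W27: ✗
vin=W65: ✓ → 15848
vin=W41: ✗
vin=W90: ✗
vin=W23: ✓ → 61273
vin=W51: ✗
vin=W48: ✗
vin=W10: ✓ → 191636
doors_avg = (30076 + 15848 + 61273 + 191636) / 4 = 74708.25

74708.25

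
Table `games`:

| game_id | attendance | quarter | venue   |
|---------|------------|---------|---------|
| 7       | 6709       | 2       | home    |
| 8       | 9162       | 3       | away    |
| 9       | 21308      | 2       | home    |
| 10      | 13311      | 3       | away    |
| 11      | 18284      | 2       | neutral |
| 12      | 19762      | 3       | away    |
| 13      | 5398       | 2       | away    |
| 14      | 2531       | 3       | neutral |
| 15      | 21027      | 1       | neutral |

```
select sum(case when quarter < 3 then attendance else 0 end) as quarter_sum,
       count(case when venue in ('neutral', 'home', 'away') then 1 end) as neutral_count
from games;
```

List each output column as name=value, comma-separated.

quarter_sum=72726, neutral_count=9

[quarter_sum: quarter < 3]
game_id=7: ✓ → 6709
game_id=8: ✗
game_id=9: ✓ → 21308
game_id=10: ✗
game_id=11: ✓ → 18284
game_id=12: ✗
game_id=13: ✓ → 5398
game_id=14: ✗
game_id=15: ✓ → 21027
quarter_sum = 6709 + 21308 + 18284 + 5398 + 21027 = 72726
—
[neutral_count: venue in ('neutral', 'home', 'away')]
game_id=7: ✓ → 1
game_id=8: ✓ → 1
game_id=9: ✓ → 1
game_id=10: ✓ → 1
game_id=11: ✓ → 1
game_id=12: ✓ → 1
game_id=13: ✓ → 1
game_id=14: ✓ → 1
game_id=15: ✓ → 1
neutral_count = COUNT(1, 1, 1, 1, 1, 1, 1, 1, 1) = 9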